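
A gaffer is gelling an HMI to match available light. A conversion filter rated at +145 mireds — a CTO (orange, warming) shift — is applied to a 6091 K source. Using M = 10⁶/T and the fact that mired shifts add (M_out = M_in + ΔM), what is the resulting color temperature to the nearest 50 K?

3250 K

M_in = 10⁶/6091 = 164.18 mireds.
M_out = 164.18 + (+145) = 309.18 mireds.
T_out = 10⁶/309.18 = 3234.4 K → 3250 K.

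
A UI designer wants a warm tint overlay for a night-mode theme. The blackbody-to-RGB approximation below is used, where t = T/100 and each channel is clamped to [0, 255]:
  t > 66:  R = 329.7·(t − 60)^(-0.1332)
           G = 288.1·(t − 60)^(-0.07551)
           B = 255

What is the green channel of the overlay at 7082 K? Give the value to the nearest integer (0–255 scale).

241

t = 7082/100 = 70.82; the t > 66 branch applies.
G = 288.1·(70.82 − 60)^(-0.07551) = 288.1·10.82^(-0.07551) = 288.1·0.83542 = 240.685.
Rounded: 241.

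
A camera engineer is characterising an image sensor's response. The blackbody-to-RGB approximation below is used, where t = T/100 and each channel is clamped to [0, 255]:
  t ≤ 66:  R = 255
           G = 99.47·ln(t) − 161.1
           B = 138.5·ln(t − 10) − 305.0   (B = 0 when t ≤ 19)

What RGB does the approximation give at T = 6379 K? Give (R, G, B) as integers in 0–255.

(255, 252, 247)

t = 6379/100 = 63.79; the t ≤ 66 branch applies.
R = 255 by definition for t ≤ 66.
G = 99.47·ln 63.79 − 161.1 = 99.47·4.1556 − 161.1 = 252.257.
B = 138.5·ln(63.79 − 10) − 305.0 = 138.5·ln 53.79 − 305.0 = 138.5·3.9851 − 305.0 = 246.935.
Rounded: (255, 252, 247).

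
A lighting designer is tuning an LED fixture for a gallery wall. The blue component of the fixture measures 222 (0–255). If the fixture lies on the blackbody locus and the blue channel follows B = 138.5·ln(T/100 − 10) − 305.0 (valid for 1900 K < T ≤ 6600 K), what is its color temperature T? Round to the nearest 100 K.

ln(t − 10) = (222 + 305.0) / 138.5 = 3.8051.
t − 10 = e^3.8051 = 44.928, so t = 54.928.
T = 100·t = 5493 K → 5500 K to the nearest 100 K.

5500 K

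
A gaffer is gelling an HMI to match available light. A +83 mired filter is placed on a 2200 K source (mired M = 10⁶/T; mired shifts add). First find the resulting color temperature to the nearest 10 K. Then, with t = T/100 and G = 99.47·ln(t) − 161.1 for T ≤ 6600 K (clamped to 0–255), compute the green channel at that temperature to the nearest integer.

130

M_in = 10⁶/2200 = 454.55; M_out = 454.55 + (+83) = 537.55.
T_out = 10⁶/537.55 = 1860.3 K → 1860 K; t = 18.6.
G = 99.47·ln 18.6 − 161.1 = 99.47·2.9232 − 161.1 = 129.667.
Rounded: 130.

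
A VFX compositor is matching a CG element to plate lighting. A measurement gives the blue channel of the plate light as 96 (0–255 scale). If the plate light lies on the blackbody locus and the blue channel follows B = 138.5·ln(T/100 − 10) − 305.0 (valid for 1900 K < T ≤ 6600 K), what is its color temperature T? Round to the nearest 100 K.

2800 K

ln(t − 10) = (96 + 305.0) / 138.5 = 2.8953.
t − 10 = e^2.8953 = 18.089, so t = 28.089.
T = 100·t = 2809 K → 2800 K to the nearest 100 K.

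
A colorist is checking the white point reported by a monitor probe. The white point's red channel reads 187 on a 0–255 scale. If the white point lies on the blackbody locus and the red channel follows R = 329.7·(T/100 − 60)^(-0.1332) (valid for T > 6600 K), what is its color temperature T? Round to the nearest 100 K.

(t − 60)^(-0.1332) = 187/329.7 = 0.56718.
t − 60 = 0.56718^(1/-0.1332) = 0.56718^(-7.508) = 70.620, so t = 130.620.
T = 100·t = 13062 K → 13100 K to the nearest 100 K.

13100 K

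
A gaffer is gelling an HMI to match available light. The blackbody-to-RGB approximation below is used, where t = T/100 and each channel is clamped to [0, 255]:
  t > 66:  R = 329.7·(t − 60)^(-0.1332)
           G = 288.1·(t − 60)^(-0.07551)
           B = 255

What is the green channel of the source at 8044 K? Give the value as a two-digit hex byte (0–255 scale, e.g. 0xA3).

0xE5

t = 8044/100 = 80.44; the t > 66 branch applies.
G = 288.1·(80.44 − 60)^(-0.07551) = 288.1·20.44^(-0.07551) = 288.1·0.79624 = 229.398.
Rounded: 229; in hex, 0xE5.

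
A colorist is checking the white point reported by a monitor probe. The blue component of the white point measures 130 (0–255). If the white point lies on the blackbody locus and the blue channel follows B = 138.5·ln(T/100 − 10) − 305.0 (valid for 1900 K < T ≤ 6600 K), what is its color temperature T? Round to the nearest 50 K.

ln(t − 10) = (130 + 305.0) / 138.5 = 3.1408.
t − 10 = e^3.1408 = 23.122, so t = 33.122.
T = 100·t = 3312 K → 3300 K to the nearest 50 K.

3300 K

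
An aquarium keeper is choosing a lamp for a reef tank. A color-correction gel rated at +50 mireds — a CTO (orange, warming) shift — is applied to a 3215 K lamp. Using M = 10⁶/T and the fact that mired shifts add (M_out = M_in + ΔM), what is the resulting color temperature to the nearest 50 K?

M_in = 10⁶/3215 = 311.04 mireds.
M_out = 311.04 + (+50) = 361.04 mireds.
T_out = 10⁶/361.04 = 2769.8 K → 2750 K.

2750 K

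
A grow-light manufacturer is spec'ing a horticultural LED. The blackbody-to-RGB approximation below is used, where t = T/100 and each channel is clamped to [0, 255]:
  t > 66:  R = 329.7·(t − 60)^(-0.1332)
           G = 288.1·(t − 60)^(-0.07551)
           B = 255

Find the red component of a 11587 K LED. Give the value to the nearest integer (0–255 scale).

193

t = 11587/100 = 115.87; the t > 66 branch applies.
R = 329.7·(115.87 − 60)^(-0.1332) = 329.7·55.87^(-0.1332) = 329.7·0.58516 = 192.928.
Rounded: 193.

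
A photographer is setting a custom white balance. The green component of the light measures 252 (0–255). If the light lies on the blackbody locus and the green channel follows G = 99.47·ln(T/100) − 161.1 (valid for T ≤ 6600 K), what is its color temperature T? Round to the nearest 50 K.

6350 K

ln t = (252 + 161.1) / 99.47 = 4.1530.
t = e^4.1530 = 63.625.
T = 100·t = 6363 K → 6350 K to the nearest 50 K.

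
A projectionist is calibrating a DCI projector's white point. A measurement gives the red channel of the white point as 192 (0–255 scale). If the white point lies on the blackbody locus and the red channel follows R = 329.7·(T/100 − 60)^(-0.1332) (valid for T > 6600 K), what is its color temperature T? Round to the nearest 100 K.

11800 K

(t − 60)^(-0.1332) = 192/329.7 = 0.58235.
t − 60 = 0.58235^(1/-0.1332) = 0.58235^(-7.508) = 57.929, so t = 117.929.
T = 100·t = 11793 K → 11800 K to the nearest 100 K.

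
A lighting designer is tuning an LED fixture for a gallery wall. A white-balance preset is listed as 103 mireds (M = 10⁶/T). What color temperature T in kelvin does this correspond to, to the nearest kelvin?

T = 10⁶ / 103 = 9708.74 K → 9709 K.

9709 K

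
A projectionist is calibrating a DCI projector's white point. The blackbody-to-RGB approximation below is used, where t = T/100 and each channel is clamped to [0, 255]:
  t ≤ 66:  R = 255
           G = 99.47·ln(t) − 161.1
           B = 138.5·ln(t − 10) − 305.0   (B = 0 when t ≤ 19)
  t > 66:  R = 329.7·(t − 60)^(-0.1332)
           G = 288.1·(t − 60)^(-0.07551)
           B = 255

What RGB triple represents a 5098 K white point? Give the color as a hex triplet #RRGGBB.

#FFE6D1

t = 5098/100 = 50.98; the t ≤ 66 branch applies.
R = 255 by definition for t ≤ 66.
G = 99.47·ln 50.98 − 161.1 = 99.47·3.9314 − 161.1 = 229.960.
B = 138.5·ln(50.98 − 10) − 305.0 = 138.5·ln 40.98 − 305.0 = 138.5·3.7131 − 305.0 = 209.262.
Rounded: (255, 230, 209).
In hex: #FFE6D1.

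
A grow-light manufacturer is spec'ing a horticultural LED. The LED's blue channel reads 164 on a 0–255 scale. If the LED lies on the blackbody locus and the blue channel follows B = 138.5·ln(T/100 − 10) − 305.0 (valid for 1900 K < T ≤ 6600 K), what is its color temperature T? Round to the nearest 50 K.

ln(t − 10) = (164 + 305.0) / 138.5 = 3.3863.
t − 10 = e^3.3863 = 29.556, so t = 39.556.
T = 100·t = 3956 K → 3950 K to the nearest 50 K.

3950 K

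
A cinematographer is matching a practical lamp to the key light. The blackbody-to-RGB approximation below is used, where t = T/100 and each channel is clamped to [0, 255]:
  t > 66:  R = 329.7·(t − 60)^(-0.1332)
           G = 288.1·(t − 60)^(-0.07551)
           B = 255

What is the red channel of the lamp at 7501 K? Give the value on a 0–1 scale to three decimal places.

0.901

t = 7501/100 = 75.01; the t > 66 branch applies.
R = 329.7·(75.01 − 60)^(-0.1332) = 329.7·15.01^(-0.1332) = 329.7·0.69712 = 229.840.
On a 0–1 scale: 229.840/255 = 0.9013 → 0.901.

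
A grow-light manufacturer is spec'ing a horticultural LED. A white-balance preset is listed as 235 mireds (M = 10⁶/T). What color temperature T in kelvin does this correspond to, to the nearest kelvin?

T = 10⁶ / 235 = 4255.32 K → 4255 K.

4255 K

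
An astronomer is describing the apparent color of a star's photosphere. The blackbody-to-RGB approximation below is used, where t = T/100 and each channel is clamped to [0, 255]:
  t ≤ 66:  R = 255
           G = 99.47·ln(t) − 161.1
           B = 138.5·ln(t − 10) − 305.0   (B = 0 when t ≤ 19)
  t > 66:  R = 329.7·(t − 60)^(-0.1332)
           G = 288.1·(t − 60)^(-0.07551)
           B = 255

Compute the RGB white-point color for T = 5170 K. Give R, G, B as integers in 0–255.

t = 5170/100 = 51.7; the t ≤ 66 branch applies.
R = 255 by definition for t ≤ 66.
G = 99.47·ln 51.7 − 161.1 = 99.47·3.9455 − 161.1 = 231.355.
B = 138.5·ln(51.7 − 10) − 305.0 = 138.5·ln 41.7 − 305.0 = 138.5·3.7305 − 305.0 = 211.674.
Rounded: (255, 231, 212).

R=255, G=231, B=212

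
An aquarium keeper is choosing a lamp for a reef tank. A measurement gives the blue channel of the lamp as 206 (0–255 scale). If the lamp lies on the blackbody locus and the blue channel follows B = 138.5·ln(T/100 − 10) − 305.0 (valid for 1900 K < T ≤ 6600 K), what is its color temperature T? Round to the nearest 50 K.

ln(t − 10) = (206 + 305.0) / 138.5 = 3.6895.
t − 10 = e^3.6895 = 40.026, so t = 50.026.
T = 100·t = 5003 K → 5000 K to the nearest 50 K.

5000 K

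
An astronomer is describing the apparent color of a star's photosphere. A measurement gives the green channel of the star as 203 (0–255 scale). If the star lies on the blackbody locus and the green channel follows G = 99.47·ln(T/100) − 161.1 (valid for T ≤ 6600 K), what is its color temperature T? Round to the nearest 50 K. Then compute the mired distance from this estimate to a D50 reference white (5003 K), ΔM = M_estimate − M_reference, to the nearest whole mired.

+57 mireds

ln t = (203 + 161.1) / 99.47 = 3.6604.
t = e^3.6604 = 38.877.
T = 100·t = 3888 K → 3900 K to the nearest 50 K.
M_estimate = 10⁶/3900 = 256.41; M_reference = 10⁶/5003 = 199.88.
ΔM = 256.41 − 199.88 = 56.53 → +57 mireds.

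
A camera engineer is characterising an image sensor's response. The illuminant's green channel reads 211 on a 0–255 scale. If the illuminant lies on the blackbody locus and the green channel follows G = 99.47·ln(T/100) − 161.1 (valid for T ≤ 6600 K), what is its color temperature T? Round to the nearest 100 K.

ln t = (211 + 161.1) / 99.47 = 3.7408.
t = e^3.7408 = 42.133.
T = 100·t = 4213 K → 4200 K to the nearest 100 K.

4200 K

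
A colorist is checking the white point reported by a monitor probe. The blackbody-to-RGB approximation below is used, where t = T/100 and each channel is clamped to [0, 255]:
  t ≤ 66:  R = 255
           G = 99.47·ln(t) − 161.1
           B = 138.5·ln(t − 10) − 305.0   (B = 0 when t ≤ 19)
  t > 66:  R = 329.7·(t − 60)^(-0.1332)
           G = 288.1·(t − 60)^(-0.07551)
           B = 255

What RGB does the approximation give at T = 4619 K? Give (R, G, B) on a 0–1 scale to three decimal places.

(1.000, 0.863, 0.753)

t = 4619/100 = 46.19; the t ≤ 66 branch applies.
R = 255 by definition for t ≤ 66.
G = 99.47·ln 46.19 − 161.1 = 99.47·3.8328 − 161.1 = 220.145.
B = 138.5·ln(46.19 − 10) − 305.0 = 138.5·ln 36.19 − 305.0 = 138.5·3.5888 − 305.0 = 192.046.
Dividing each by 255: (1.0000, 0.8633, 0.7531) → (1.000, 0.863, 0.753).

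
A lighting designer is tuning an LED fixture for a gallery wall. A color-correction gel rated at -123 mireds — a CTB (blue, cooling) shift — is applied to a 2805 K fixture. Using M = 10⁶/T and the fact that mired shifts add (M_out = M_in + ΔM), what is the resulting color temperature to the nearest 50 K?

4300 K

M_in = 10⁶/2805 = 356.51 mireds.
M_out = 356.51 + (-123) = 233.51 mireds.
T_out = 10⁶/233.51 = 4282.5 K → 4300 K.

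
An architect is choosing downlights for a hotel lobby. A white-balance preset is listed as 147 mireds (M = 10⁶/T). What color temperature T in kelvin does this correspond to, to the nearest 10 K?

6800 K

T = 10⁶ / 147 = 6802.72 K → 6800 K.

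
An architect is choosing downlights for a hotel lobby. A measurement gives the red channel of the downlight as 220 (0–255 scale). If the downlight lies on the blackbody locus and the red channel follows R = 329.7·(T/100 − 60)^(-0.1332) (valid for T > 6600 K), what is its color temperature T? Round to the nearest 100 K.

(t − 60)^(-0.1332) = 220/329.7 = 0.66727.
t − 60 = 0.66727^(1/-0.1332) = 0.66727^(-7.508) = 20.847, so t = 80.847.
T = 100·t = 8085 K → 8100 K to the nearest 100 K.

8100 K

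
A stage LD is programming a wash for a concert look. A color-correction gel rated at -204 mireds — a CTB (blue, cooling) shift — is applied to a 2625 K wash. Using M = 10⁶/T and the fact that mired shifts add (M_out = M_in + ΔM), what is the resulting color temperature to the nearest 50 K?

5650 K

M_in = 10⁶/2625 = 380.95 mireds.
M_out = 380.95 + (-204) = 176.95 mireds.
T_out = 10⁶/176.95 = 5651.2 K → 5650 K.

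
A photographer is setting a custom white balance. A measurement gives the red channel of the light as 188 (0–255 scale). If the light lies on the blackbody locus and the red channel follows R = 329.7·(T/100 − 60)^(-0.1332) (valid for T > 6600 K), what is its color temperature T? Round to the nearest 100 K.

(t − 60)^(-0.1332) = 188/329.7 = 0.57022.
t − 60 = 0.57022^(1/-0.1332) = 0.57022^(-7.508) = 67.848, so t = 127.848.
T = 100·t = 12785 K → 12800 K to the nearest 100 K.

12800 K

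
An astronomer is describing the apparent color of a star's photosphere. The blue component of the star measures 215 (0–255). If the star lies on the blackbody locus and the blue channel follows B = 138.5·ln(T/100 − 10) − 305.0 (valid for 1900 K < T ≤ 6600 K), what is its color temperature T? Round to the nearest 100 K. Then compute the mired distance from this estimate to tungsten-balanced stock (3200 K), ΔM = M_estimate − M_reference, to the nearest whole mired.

-124 mireds

ln(t − 10) = (215 + 305.0) / 138.5 = 3.7545.
t − 10 = e^3.7545 = 42.713, so t = 52.713.
T = 100·t = 5271 K → 5300 K to the nearest 100 K.
M_estimate = 10⁶/5300 = 188.68; M_reference = 10⁶/3200 = 312.50.
ΔM = 188.68 − 312.50 = -123.82 → -124 mireds.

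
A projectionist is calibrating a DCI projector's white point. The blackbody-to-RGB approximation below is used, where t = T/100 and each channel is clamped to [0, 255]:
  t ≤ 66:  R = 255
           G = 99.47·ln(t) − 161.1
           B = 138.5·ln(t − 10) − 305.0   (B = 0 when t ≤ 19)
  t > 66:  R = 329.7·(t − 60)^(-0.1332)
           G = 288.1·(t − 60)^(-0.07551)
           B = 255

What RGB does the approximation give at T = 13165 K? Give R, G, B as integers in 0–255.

R=187, G=209, B=255

t = 13165/100 = 131.65; the t > 66 branch applies.
R = 329.7·(131.65 − 60)^(-0.1332) = 329.7·71.65^(-0.1332) = 329.7·0.56609 = 186.640.
G = 288.1·(131.65 − 60)^(-0.07551) = 288.1·71.65^(-0.07551) = 288.1·0.72429 = 208.668.
B = 255 by definition for t > 66.
Rounded: (187, 209, 255).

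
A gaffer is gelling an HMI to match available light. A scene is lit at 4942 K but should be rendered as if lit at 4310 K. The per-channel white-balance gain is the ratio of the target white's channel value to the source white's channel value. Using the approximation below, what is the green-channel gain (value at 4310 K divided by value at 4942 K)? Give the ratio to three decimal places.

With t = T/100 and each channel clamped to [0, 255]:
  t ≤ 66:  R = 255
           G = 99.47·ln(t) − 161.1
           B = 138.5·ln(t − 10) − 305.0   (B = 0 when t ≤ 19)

0.940

At 4942 K (t = 49.42):
  G = 99.47·ln 49.42 − 161.1 = 99.47·3.9004 − 161.1 = 226.868.
At 4310 K (t = 43.1):
  G = 99.47·ln 43.1 − 161.1 = 99.47·3.7635 − 161.1 = 213.258.
Gain = 213.258 / 226.868 = 0.9400 → 0.940.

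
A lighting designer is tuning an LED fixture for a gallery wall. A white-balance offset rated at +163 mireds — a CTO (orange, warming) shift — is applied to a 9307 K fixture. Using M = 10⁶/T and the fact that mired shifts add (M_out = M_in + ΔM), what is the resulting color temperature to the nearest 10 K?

3700 K

M_in = 10⁶/9307 = 107.45 mireds.
M_out = 107.45 + (+163) = 270.45 mireds.
T_out = 10⁶/270.45 = 3697.6 K → 3700 K.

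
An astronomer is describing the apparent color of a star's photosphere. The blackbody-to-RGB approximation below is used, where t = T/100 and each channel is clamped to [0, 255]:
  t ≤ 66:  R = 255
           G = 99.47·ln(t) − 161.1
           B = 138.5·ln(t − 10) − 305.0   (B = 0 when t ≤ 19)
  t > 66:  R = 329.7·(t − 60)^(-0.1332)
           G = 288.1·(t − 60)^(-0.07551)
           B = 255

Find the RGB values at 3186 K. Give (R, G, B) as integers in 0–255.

(255, 183, 122)

t = 3186/100 = 31.86; the t ≤ 66 branch applies.
R = 255 by definition for t ≤ 66.
G = 99.47·ln 31.86 − 161.1 = 99.47·3.4614 − 161.1 = 183.201.
B = 138.5·ln(31.86 − 10) − 305.0 = 138.5·ln 21.86 − 305.0 = 138.5·3.0847 − 305.0 = 122.225.
Rounded: (255, 183, 122).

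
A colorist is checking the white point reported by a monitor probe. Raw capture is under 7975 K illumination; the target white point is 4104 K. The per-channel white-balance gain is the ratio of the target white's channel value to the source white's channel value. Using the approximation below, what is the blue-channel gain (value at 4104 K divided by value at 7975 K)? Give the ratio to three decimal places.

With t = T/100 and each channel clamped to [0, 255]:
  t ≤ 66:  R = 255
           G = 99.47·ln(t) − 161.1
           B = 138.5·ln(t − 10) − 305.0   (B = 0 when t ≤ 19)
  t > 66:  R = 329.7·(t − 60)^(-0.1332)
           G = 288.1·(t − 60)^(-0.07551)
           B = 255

0.670

At 7975 K (t = 79.75):
  B = 255 by definition for t > 66.
At 4104 K (t = 41.04):
  B = 138.5·ln(41.04 − 10) − 305.0 = 138.5·ln 31.04 − 305.0 = 138.5·3.4353 − 305.0 = 170.786.
Gain = 170.786 / 255.000 = 0.6697 → 0.670.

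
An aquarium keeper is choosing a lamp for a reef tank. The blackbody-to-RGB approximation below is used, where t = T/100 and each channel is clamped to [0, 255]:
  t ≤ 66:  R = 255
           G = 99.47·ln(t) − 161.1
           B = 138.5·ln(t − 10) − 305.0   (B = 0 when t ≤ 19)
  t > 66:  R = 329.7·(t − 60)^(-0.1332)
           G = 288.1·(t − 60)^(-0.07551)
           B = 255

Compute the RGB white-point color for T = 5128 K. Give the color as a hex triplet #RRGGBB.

#FFE7D2

t = 5128/100 = 51.28; the t ≤ 66 branch applies.
R = 255 by definition for t ≤ 66.
G = 99.47·ln 51.28 − 161.1 = 99.47·3.9373 − 161.1 = 230.543.
B = 138.5·ln(51.28 − 10) − 305.0 = 138.5·ln 41.28 − 305.0 = 138.5·3.7204 − 305.0 = 210.272.
Rounded: (255, 231, 210).
In hex: #FFE7D2.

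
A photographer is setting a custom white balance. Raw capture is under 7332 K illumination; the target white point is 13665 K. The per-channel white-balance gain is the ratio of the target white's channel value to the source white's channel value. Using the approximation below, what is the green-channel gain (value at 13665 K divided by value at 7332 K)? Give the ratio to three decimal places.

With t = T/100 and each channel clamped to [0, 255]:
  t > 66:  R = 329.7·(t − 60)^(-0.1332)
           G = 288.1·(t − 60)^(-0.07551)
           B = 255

At 7332 K (t = 73.32):
  G = 288.1·(73.32 − 60)^(-0.07551) = 288.1·13.32^(-0.07551) = 288.1·0.82241 = 236.936.
At 13665 K (t = 136.65):
  G = 288.1·(136.65 − 60)^(-0.07551) = 288.1·76.65^(-0.07551) = 288.1·0.72061 = 207.608.
Gain = 207.608 / 236.936 = 0.8762 → 0.876.

0.876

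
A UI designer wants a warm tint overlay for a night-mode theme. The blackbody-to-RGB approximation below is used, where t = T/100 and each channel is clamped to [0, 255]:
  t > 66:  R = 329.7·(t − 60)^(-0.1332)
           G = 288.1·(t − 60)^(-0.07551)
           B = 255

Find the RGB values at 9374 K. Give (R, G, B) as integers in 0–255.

(206, 221, 255)

t = 9374/100 = 93.74; the t > 66 branch applies.
R = 329.7·(93.74 − 60)^(-0.1332) = 329.7·33.74^(-0.1332) = 329.7·0.62582 = 206.334.
G = 288.1·(93.74 − 60)^(-0.07551) = 288.1·33.74^(-0.07551) = 288.1·0.76667 = 220.878.
B = 255 by definition for t > 66.
Rounded: (206, 221, 255).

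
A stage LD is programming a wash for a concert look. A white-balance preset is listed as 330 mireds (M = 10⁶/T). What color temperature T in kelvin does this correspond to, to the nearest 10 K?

T = 10⁶ / 330 = 3030.30 K → 3030 K.

3030 K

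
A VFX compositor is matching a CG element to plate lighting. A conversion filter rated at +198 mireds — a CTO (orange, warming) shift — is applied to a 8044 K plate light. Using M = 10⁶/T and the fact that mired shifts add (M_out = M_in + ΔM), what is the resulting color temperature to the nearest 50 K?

3100 K

M_in = 10⁶/8044 = 124.32 mireds.
M_out = 124.32 + (+198) = 322.32 mireds.
T_out = 10⁶/322.32 = 3102.5 K → 3100 K.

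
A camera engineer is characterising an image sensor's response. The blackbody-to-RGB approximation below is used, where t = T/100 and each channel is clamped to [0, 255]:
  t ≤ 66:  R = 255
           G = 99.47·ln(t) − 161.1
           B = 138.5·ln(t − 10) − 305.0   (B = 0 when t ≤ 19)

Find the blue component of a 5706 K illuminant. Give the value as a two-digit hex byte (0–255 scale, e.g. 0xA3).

0xE4

t = 5706/100 = 57.06; the t ≤ 66 branch applies.
B = 138.5·ln(57.06 − 10) − 305.0 = 138.5·ln 47.06 − 305.0 = 138.5·3.8514 − 305.0 = 228.422.
Rounded: 228; in hex, 0xE4.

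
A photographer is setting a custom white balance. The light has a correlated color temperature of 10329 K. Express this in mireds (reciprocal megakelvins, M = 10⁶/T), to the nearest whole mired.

97 mireds

M = 10⁶ / 10329 = 96.815 → 97 mireds.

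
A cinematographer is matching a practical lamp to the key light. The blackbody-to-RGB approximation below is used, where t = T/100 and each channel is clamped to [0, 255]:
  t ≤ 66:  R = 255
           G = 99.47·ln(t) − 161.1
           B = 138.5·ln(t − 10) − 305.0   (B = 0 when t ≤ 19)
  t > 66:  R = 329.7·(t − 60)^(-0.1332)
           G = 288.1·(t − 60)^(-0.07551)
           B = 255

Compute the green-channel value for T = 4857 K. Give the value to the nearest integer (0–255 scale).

t = 4857/100 = 48.57; the t ≤ 66 branch applies.
G = 99.47·ln 48.57 − 161.1 = 99.47·3.8830 − 161.1 = 225.143.
Rounded: 225.

225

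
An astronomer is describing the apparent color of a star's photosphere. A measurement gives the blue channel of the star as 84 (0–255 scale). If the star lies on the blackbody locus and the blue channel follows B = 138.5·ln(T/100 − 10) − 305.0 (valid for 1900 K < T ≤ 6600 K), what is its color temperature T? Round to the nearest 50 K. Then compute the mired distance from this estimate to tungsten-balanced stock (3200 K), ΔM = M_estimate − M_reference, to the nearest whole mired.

+65 mireds

ln(t − 10) = (84 + 305.0) / 138.5 = 2.8087.
t − 10 = e^2.8087 = 16.588, so t = 26.588.
T = 100·t = 2659 K → 2650 K to the nearest 50 K.
M_estimate = 10⁶/2650 = 377.36; M_reference = 10⁶/3200 = 312.50.
ΔM = 377.36 − 312.50 = 64.86 → +65 mireds.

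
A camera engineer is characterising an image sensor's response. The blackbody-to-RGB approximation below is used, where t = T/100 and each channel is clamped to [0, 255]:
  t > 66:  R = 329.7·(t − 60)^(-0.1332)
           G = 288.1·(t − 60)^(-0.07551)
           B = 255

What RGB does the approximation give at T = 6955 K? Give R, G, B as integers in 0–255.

t = 6955/100 = 69.55; the t > 66 branch applies.
R = 329.7·(69.55 − 60)^(-0.1332) = 329.7·9.55^(-0.1332) = 329.7·0.74040 = 244.108.
G = 288.1·(69.55 − 60)^(-0.07551) = 288.1·9.55^(-0.07551) = 288.1·0.84333 = 242.965.
B = 255 by definition for t > 66.
Rounded: (244, 243, 255).

R=244, G=243, B=255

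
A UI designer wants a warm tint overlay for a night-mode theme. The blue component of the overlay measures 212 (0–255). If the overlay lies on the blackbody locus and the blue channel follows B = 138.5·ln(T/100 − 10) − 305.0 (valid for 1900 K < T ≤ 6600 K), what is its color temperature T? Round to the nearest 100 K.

ln(t − 10) = (212 + 305.0) / 138.5 = 3.7329.
t − 10 = e^3.7329 = 41.798, so t = 51.798.
T = 100·t = 5180 K → 5200 K to the nearest 100 K.

5200 K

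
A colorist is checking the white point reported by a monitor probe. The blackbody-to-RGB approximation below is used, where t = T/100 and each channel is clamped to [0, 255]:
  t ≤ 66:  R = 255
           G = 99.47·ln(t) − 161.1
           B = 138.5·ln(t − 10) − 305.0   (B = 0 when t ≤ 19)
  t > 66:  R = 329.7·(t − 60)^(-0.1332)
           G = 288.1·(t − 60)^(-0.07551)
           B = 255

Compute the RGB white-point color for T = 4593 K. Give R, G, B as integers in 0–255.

t = 4593/100 = 45.93; the t ≤ 66 branch applies.
R = 255 by definition for t ≤ 66.
G = 99.47·ln 45.93 − 161.1 = 99.47·3.8271 − 161.1 = 219.583.
B = 138.5·ln(45.93 − 10) − 305.0 = 138.5·ln 35.93 − 305.0 = 138.5·3.5816 − 305.0 = 191.048.
Rounded: (255, 220, 191).

R=255, G=220, B=191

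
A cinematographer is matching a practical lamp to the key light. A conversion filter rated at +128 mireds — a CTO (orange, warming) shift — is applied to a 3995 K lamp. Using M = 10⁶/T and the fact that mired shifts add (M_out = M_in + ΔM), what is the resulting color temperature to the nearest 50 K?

M_in = 10⁶/3995 = 250.31 mireds.
M_out = 250.31 + (+128) = 378.31 mireds.
T_out = 10⁶/378.31 = 2643.3 K → 2650 K.

2650 K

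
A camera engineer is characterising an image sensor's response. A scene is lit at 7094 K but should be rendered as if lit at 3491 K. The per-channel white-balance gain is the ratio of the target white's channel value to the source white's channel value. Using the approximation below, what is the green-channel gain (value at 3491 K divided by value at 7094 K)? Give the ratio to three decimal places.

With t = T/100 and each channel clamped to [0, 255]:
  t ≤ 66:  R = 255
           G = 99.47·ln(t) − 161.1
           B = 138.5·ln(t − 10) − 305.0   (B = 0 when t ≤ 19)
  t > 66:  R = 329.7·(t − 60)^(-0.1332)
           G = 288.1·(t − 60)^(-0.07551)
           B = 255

At 7094 K (t = 70.94):
  G = 288.1·(70.94 − 60)^(-0.07551) = 288.1·10.94^(-0.07551) = 288.1·0.83473 = 240.484.
At 3491 K (t = 34.91):
  G = 99.47·ln 34.91 − 161.1 = 99.47·3.5528 − 161.1 = 192.294.
Gain = 192.294 / 240.484 = 0.7996 → 0.800.

0.800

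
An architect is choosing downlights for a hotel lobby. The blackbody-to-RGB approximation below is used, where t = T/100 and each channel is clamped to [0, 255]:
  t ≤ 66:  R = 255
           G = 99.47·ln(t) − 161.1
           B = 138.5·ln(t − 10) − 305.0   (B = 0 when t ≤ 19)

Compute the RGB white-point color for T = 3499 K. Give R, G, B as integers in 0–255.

R=255, G=193, B=141

t = 3499/100 = 34.99; the t ≤ 66 branch applies.
R = 255 by definition for t ≤ 66.
G = 99.47·ln 34.99 − 161.1 = 99.47·3.5551 − 161.1 = 192.522.
B = 138.5·ln(34.99 − 10) − 305.0 = 138.5·ln 24.99 − 305.0 = 138.5·3.2185 − 305.0 = 140.759.
Rounded: (255, 193, 141).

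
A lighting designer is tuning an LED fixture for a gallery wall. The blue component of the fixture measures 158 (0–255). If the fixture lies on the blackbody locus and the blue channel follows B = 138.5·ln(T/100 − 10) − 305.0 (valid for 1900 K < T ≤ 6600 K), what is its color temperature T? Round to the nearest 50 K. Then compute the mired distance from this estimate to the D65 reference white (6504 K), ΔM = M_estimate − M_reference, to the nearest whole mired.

ln(t − 10) = (158 + 305.0) / 138.5 = 3.3430.
t − 10 = e^3.3430 = 28.303, so t = 38.303.
T = 100·t = 3830 K → 3850 K to the nearest 50 K.
M_estimate = 10⁶/3850 = 259.74; M_reference = 10⁶/6504 = 153.75.
ΔM = 259.74 − 153.75 = 105.99 → +106 mireds.

+106 mireds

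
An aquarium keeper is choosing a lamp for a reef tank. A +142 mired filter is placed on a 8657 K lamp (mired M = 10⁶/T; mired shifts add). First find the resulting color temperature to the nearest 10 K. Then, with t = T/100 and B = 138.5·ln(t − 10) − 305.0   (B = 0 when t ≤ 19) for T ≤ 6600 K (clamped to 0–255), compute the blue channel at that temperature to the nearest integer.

M_in = 10⁶/8657 = 115.51; M_out = 115.51 + (+142) = 257.51.
T_out = 10⁶/257.51 = 3883.3 K → 3880 K; t = 38.8.
B = 138.5·ln(38.8 − 10) − 305.0 = 138.5·ln 28.8 − 305.0 = 138.5·3.3604 − 305.0 = 160.412.
Rounded: 160.

160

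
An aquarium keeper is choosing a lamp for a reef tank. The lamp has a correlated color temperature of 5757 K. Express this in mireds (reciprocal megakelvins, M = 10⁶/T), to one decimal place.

173.7 mireds

M = 10⁶ / 5757 = 173.702 → 173.7 mireds.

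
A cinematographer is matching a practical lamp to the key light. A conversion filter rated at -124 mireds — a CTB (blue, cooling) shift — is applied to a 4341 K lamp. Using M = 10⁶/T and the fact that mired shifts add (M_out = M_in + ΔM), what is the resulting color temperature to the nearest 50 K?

9400 K

M_in = 10⁶/4341 = 230.36 mireds.
M_out = 230.36 + (-124) = 106.36 mireds.
T_out = 10⁶/106.36 = 9401.9 K → 9400 K.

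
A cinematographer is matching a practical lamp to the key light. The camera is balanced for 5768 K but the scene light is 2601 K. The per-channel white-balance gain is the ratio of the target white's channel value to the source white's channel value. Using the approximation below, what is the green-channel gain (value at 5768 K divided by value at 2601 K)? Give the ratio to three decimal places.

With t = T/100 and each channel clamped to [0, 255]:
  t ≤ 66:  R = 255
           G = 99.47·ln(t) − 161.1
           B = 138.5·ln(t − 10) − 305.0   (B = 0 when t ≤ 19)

At 2601 K (t = 26.01):
  G = 99.47·ln 26.01 − 161.1 = 99.47·3.2585 − 161.1 = 163.021.
At 5768 K (t = 57.68):
  G = 99.47·ln 57.68 − 161.1 = 99.47·4.0549 − 161.1 = 242.242.
Gain = 242.242 / 163.021 = 1.4860 → 1.486.

1.486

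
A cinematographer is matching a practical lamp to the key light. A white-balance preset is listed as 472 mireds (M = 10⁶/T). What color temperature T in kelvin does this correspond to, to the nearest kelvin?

2119 K

T = 10⁶ / 472 = 2118.64 K → 2119 K.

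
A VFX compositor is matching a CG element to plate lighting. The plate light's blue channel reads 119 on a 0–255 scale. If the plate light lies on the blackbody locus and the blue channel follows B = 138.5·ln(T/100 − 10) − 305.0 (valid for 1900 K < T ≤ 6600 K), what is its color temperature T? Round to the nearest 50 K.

ln(t − 10) = (119 + 305.0) / 138.5 = 3.0614.
t − 10 = e^3.0614 = 21.357, so t = 31.357.
T = 100·t = 3136 K → 3150 K to the nearest 50 K.

3150 K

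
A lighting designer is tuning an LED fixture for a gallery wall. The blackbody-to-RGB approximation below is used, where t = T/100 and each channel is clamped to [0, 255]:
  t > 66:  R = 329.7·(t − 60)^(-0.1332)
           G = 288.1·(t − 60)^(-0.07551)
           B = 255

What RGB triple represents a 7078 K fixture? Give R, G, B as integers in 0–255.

t = 7078/100 = 70.78; the t > 66 branch applies.
R = 329.7·(70.78 − 60)^(-0.1332) = 329.7·10.78^(-0.1332) = 329.7·0.72854 = 240.201.
G = 288.1·(70.78 − 60)^(-0.07551) = 288.1·10.78^(-0.07551) = 288.1·0.83565 = 240.752.
B = 255 by definition for t > 66.
Rounded: (240, 241, 255).

R=240, G=241, B=255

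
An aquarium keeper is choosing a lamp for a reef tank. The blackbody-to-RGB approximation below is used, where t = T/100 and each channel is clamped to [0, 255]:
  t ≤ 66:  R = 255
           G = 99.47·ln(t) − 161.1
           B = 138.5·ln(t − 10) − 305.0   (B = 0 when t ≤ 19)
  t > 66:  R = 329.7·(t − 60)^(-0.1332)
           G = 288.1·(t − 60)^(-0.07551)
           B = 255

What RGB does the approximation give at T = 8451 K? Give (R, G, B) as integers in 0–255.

(215, 226, 255)

t = 8451/100 = 84.51; the t > 66 branch applies.
R = 329.7·(84.51 − 60)^(-0.1332) = 329.7·24.51^(-0.1332) = 329.7·0.65304 = 215.307.
G = 288.1·(84.51 − 60)^(-0.07551) = 288.1·24.51^(-0.07551) = 288.1·0.78540 = 226.274.
B = 255 by definition for t > 66.
Rounded: (215, 226, 255).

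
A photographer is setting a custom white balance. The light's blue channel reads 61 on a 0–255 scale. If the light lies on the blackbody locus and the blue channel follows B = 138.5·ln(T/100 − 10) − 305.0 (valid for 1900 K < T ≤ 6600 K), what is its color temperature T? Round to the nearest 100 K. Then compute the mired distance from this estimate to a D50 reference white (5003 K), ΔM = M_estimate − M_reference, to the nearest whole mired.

ln(t − 10) = (61 + 305.0) / 138.5 = 2.6426.
t − 10 = e^2.6426 = 14.050, so t = 24.050.
T = 100·t = 2405 K → 2400 K to the nearest 100 K.
M_estimate = 10⁶/2400 = 416.67; M_reference = 10⁶/5003 = 199.88.
ΔM = 416.67 − 199.88 = 216.79 → +217 mireds.

+217 mireds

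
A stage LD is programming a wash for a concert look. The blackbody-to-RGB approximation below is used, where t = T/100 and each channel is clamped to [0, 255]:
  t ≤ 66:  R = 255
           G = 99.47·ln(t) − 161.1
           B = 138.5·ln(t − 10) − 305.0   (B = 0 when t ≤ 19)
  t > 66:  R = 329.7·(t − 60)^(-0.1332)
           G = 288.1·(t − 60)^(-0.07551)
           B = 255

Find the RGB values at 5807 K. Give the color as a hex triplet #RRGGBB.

#FFF3E7

t = 5807/100 = 58.07; the t ≤ 66 branch applies.
R = 255 by definition for t ≤ 66.
G = 99.47·ln 58.07 − 161.1 = 99.47·4.0616 − 161.1 = 242.912.
B = 138.5·ln(58.07 − 10) − 305.0 = 138.5·ln 48.07 − 305.0 = 138.5·3.8727 − 305.0 = 231.363.
Rounded: (255, 243, 231).
In hex: #FFF3E7.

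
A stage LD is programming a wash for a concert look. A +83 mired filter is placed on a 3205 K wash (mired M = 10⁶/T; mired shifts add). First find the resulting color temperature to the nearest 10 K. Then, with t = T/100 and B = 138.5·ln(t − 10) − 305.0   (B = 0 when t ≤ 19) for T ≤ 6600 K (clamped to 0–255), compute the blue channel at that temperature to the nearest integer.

73

M_in = 10⁶/3205 = 312.01; M_out = 312.01 + (+83) = 395.01.
T_out = 10⁶/395.01 = 2531.6 K → 2530 K; t = 25.3.
B = 138.5·ln(25.3 − 10) − 305.0 = 138.5·ln 15.3 − 305.0 = 138.5·2.7279 − 305.0 = 72.808.
Rounded: 73.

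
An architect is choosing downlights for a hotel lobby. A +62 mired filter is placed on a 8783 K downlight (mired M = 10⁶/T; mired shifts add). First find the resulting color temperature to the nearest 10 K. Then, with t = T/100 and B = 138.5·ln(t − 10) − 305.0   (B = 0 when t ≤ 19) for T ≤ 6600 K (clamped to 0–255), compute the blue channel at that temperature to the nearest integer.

228

M_in = 10⁶/8783 = 113.86; M_out = 113.86 + (+62) = 175.86.
T_out = 10⁶/175.86 = 5686.5 K → 5690 K; t = 56.9.
B = 138.5·ln(56.9 − 10) − 305.0 = 138.5·ln 46.9 − 305.0 = 138.5·3.8480 − 305.0 = 227.950.
Rounded: 228.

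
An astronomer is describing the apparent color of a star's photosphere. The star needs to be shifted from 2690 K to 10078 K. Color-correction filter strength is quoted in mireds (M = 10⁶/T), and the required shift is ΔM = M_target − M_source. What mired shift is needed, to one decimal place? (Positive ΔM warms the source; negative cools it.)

-272.5 mireds

M_source = 10⁶/2690 = 371.747; M_target = 10⁶/10078 = 99.226.
ΔM = 99.226 − 371.747 = -272.521 → -272.5 mireds, a cooling shift.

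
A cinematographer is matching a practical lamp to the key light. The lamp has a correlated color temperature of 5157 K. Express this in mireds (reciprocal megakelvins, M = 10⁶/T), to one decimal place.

M = 10⁶ / 5157 = 193.911 → 193.9 mireds.

193.9 mireds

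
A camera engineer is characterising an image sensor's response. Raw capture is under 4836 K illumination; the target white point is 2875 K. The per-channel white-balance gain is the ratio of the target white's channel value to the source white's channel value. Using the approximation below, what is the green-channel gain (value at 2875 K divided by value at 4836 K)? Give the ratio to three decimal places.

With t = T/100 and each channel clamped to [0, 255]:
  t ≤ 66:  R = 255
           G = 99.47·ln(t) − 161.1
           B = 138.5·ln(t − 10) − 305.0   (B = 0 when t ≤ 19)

0.770

At 4836 K (t = 48.36):
  G = 99.47·ln 48.36 − 161.1 = 99.47·3.8787 − 161.1 = 224.712.
At 2875 K (t = 28.75):
  G = 99.47·ln 28.75 − 161.1 = 99.47·3.3586 − 161.1 = 172.984.
Gain = 172.984 / 224.712 = 0.7698 → 0.770.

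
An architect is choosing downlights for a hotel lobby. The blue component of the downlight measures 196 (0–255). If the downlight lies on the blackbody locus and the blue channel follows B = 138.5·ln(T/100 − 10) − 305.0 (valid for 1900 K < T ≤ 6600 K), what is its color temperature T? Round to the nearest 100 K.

4700 K

ln(t − 10) = (196 + 305.0) / 138.5 = 3.6173.
t − 10 = e^3.6173 = 37.238, so t = 47.238.
T = 100·t = 4724 K → 4700 K to the nearest 100 K.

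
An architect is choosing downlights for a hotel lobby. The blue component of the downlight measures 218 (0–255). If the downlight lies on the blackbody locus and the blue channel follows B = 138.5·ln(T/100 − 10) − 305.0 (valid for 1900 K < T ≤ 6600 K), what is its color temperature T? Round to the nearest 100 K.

ln(t − 10) = (218 + 305.0) / 138.5 = 3.7762.
t − 10 = e^3.7762 = 43.649, so t = 53.649.
T = 100·t = 5365 K → 5400 K to the nearest 100 K.

5400 K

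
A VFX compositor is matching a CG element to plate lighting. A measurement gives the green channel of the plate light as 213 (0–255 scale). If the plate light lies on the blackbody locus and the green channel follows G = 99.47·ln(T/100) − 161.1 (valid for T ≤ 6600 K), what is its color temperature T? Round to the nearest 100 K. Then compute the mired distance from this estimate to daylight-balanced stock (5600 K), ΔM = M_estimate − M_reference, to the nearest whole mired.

ln t = (213 + 161.1) / 99.47 = 3.7609.
t = e^3.7609 = 42.989.
T = 100·t = 4299 K → 4300 K to the nearest 100 K.
M_estimate = 10⁶/4300 = 232.56; M_reference = 10⁶/5600 = 178.57.
ΔM = 232.56 − 178.57 = 53.99 → +54 mireds.

+54 mireds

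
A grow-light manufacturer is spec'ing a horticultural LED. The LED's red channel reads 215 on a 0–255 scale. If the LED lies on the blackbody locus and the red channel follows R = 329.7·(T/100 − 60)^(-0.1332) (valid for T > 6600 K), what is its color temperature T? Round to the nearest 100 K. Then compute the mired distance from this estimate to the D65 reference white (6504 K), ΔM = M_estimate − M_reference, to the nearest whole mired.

(t − 60)^(-0.1332) = 215/329.7 = 0.65211.
t − 60 = 0.65211^(1/-0.1332) = 0.65211^(-7.508) = 24.774, so t = 84.774.
T = 100·t = 8477 K → 8500 K to the nearest 100 K.
M_estimate = 10⁶/8500 = 117.65; M_reference = 10⁶/6504 = 153.75.
ΔM = 117.65 − 153.75 = -36.10 → -36 mireds.

-36 mireds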